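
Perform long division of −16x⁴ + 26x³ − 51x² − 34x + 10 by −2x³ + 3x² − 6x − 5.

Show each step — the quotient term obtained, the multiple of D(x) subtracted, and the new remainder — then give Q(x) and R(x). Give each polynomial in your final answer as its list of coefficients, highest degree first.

Q = [8, -1]; R = [5]

Step 1: lead(−16x⁴ + 26x³ − 51x² − 34x + 10) ÷ lead(D) = −16x⁴ ÷ −2x³ = 8x. Subtract (8x)·D = −16x⁴ + 24x³ − 48x² − 40x. Remainder: 2x³ − 3x² + 6x + 10.
Step 2: lead(2x³ − 3x² + 6x + 10) ÷ lead(D) = 2x³ ÷ −2x³ = −1. Subtract (−1)·D = 2x³ − 3x² + 6x + 5. Remainder: 5.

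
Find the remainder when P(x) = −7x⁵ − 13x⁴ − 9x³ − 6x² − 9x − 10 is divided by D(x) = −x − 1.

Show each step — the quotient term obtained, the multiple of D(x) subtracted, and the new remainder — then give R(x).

Step 1: lead(−7x⁵ − 13x⁴ − 9x³ − 6x² − 9x − 10) ÷ lead(D) = −7x⁵ ÷ −x = 7x⁴. Subtract (7x⁴)·D = −7x⁵ − 7x⁴. Remainder: −6x⁴ − 9x³ − 6x² − 9x − 10.
Step 2: lead(−6x⁴ − 9x³ − 6x² − 9x − 10) ÷ lead(D) = −6x⁴ ÷ −x = 6x³. Subtract (6x³)·D = −6x⁴ − 6x³. Remainder: −3x³ − 6x² − 9x − 10.
Step 3: lead(−3x³ − 6x² − 9x − 10) ÷ lead(D) = −3x³ ÷ −x = 3x². Subtract (3x²)·D = −3x³ − 3x². Remainder: −3x² − 9x − 10.
Step 4: lead(−3x² − 9x − 10) ÷ lead(D) = −3x² ÷ −x = 3x. Subtract (3x)·D = −3x² − 3x. Remainder: −6x − 10.
Step 5: lead(−6x − 10) ÷ lead(D) = −6x ÷ −x = 6. Subtract (6)·D = −6x − 6. Remainder: −4.

R(x) = −4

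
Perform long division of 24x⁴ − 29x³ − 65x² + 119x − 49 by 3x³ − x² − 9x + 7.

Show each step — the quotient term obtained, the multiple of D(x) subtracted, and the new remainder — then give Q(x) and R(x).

Step 1: lead(24x⁴ − 29x³ − 65x² + 119x − 49) ÷ lead(D) = 24x⁴ ÷ 3x³ = 8x. Subtract (8x)·D = 24x⁴ − 8x³ − 72x² + 56x. Remainder: −21x³ + 7x² + 63x − 49.
Step 2: lead(−21x³ + 7x² + 63x − 49) ÷ lead(D) = −21x³ ÷ 3x³ = −7. Subtract (−7)·D = −21x³ + 7x² + 63x − 49. Remainder: 0.

Q(x) = 8x − 7; R(x) = 0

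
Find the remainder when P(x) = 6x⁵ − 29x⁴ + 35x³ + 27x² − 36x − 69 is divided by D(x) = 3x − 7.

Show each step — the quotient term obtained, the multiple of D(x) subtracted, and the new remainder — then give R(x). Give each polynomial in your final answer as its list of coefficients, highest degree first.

R = [-6]

Step 1: lead(6x⁵ − 29x⁴ + 35x³ + 27x² − 36x − 69) ÷ lead(D) = 6x⁵ ÷ 3x = 2x⁴. Subtract (2x⁴)·D = 6x⁵ − 14x⁴. Remainder: −15x⁴ + 35x³ + 27x² − 36x − 69.
Step 2: lead(−15x⁴ + 35x³ + 27x² − 36x − 69) ÷ lead(D) = −15x⁴ ÷ 3x = −5x³. Subtract (−5x³)·D = −15x⁴ + 35x³. Remainder: 27x² − 36x − 69.
Step 3: lead(27x² − 36x − 69) ÷ lead(D) = 27x² ÷ 3x = 9x. Subtract (9x)·D = 27x² − 63x. Remainder: 27x − 69.
Step 4: lead(27x − 69) ÷ lead(D) = 27x ÷ 3x = 9. Subtract (9)·D = 27x − 63. Remainder: −6.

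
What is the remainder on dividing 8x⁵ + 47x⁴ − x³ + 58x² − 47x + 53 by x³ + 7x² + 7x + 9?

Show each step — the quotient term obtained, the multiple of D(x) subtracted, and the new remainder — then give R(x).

Step 1: lead(8x⁵ + 47x⁴ − x³ + 58x² − 47x + 53) ÷ lead(D) = 8x⁵ ÷ x³ = 8x². Subtract (8x²)·D = 8x⁵ + 56x⁴ + 56x³ + 72x². Remainder: −9x⁴ − 57x³ − 14x² − 47x + 53.
Step 2: lead(−9x⁴ − 57x³ − 14x² − 47x + 53) ÷ lead(D) = −9x⁴ ÷ x³ = −9x. Subtract (−9x)·D = −9x⁴ − 63x³ − 63x² − 81x. Remainder: 6x³ + 49x² + 34x + 53.
Step 3: lead(6x³ + 49x² + 34x + 53) ÷ lead(D) = 6x³ ÷ x³ = 6. Subtract (6)·D = 6x³ + 42x² + 42x + 54. Remainder: 7x² − 8x − 1.

R(x) = 7x² − 8x − 1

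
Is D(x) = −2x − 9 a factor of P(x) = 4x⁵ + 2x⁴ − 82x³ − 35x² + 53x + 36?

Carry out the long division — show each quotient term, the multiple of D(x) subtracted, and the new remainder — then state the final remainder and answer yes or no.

Step 1: lead(4x⁵ + 2x⁴ − 82x³ − 35x² + 53x + 36) ÷ lead(D) = 4x⁵ ÷ −2x = −2x⁴. Subtract (−2x⁴)·D = 4x⁵ + 18x⁴. Remainder: −16x⁴ − 82x³ − 35x² + 53x + 36.
Step 2: lead(−16x⁴ − 82x³ − 35x² + 53x + 36) ÷ lead(D) = −16x⁴ ÷ −2x = 8x³. Subtract (8x³)·D = −16x⁴ − 72x³. Remainder: −10x³ − 35x² + 53x + 36.
Step 3: lead(−10x³ − 35x² + 53x + 36) ÷ lead(D) = −10x³ ÷ −2x = 5x². Subtract (5x²)·D = −10x³ − 45x². Remainder: 10x² + 53x + 36.
Step 4: lead(10x² + 53x + 36) ÷ lead(D) = 10x² ÷ −2x = −5x. Subtract (−5x)·D = 10x² + 45x. Remainder: 8x + 36.
Step 5: lead(8x + 36) ÷ lead(D) = 8x ÷ −2x = −4. Subtract (−4)·D = 8x + 36. Remainder: 0.

R(x) = 0, so D(x) is a factor of P(x). yes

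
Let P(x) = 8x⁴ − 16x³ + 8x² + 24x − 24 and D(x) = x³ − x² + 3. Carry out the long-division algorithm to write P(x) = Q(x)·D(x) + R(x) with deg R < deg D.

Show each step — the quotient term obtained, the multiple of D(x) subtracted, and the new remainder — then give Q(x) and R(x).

Step 1: lead(8x⁴ − 16x³ + 8x² + 24x − 24) ÷ lead(D) = 8x⁴ ÷ x³ = 8x. Subtract (8x)·D = 8x⁴ − 8x³ + 24x. Remainder: −8x³ + 8x² − 24.
Step 2: lead(−8x³ + 8x² − 24) ÷ lead(D) = −8x³ ÷ x³ = −8. Subtract (−8)·D = −8x³ + 8x² − 24. Remainder: 0.

Q(x) = 8x − 8; R(x) = 0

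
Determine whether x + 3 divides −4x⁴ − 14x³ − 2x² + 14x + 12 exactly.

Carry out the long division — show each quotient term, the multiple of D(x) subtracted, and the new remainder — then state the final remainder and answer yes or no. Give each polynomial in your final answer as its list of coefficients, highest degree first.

R = [6], so D(x) is not a factor of P(x). no

Step 1: lead(−4x⁴ − 14x³ − 2x² + 14x + 12) ÷ lead(D) = −4x⁴ ÷ x = −4x³. Subtract (−4x³)·D = −4x⁴ − 12x³. Remainder: −2x³ − 2x² + 14x + 12.
Step 2: lead(−2x³ − 2x² + 14x + 12) ÷ lead(D) = −2x³ ÷ x = −2x². Subtract (−2x²)·D = −2x³ − 6x². Remainder: 4x² + 14x + 12.
Step 3: lead(4x² + 14x + 12) ÷ lead(D) = 4x² ÷ x = 4x. Subtract (4x)·D = 4x² + 12x. Remainder: 2x + 12.
Step 4: lead(2x + 12) ÷ lead(D) = 2x ÷ x = 2. Subtract (2)·D = 2x + 6. Remainder: 6.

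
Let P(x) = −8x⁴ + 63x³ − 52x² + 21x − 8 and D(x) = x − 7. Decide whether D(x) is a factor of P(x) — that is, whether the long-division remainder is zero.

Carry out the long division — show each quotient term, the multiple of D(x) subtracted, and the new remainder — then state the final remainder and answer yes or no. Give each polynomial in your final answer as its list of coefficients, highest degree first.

R = [-8], so D(x) is not a factor of P(x). no

Step 1: lead(−8x⁴ + 63x³ − 52x² + 21x − 8) ÷ lead(D) = −8x⁴ ÷ x = −8x³. Subtract (−8x³)·D = −8x⁴ + 56x³. Remainder: 7x³ − 52x² + 21x − 8.
Step 2: lead(7x³ − 52x² + 21x − 8) ÷ lead(D) = 7x³ ÷ x = 7x². Subtract (7x²)·D = 7x³ − 49x². Remainder: −3x² + 21x − 8.
Step 3: lead(−3x² + 21x − 8) ÷ lead(D) = −3x² ÷ x = −3x. Subtract (−3x)·D = −3x² + 21x. Remainder: −8.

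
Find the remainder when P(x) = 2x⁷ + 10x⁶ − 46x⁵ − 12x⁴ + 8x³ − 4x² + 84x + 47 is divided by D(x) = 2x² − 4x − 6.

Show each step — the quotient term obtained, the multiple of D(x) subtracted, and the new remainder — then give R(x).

Step 1: lead(2x⁷ + 10x⁶ − 46x⁵ − 12x⁴ + 8x³ − 4x² + 84x + 47) ÷ lead(D) = 2x⁷ ÷ 2x² = x⁵. Subtract (x⁵)·D = 2x⁷ − 4x⁶ − 6x⁵. Remainder: 14x⁶ − 40x⁵ − 12x⁴ + 8x³ − 4x² + 84x + 47.
Step 2: lead(14x⁶ − 40x⁵ − 12x⁴ + 8x³ − 4x² + 84x + 47) ÷ lead(D) = 14x⁶ ÷ 2x² = 7x⁴. Subtract (7x⁴)·D = 14x⁶ − 28x⁵ − 42x⁴. Remainder: −12x⁵ + 30x⁴ + 8x³ − 4x² + 84x + 47.
Step 3: lead(−12x⁵ + 30x⁴ + 8x³ − 4x² + 84x + 47) ÷ lead(D) = −12x⁵ ÷ 2x² = −6x³. Subtract (−6x³)·D = −12x⁵ + 24x⁴ + 36x³. Remainder: 6x⁴ − 28x³ − 4x² + 84x + 47.
Step 4: lead(6x⁴ − 28x³ − 4x² + 84x + 47) ÷ lead(D) = 6x⁴ ÷ 2x² = 3x². Subtract (3x²)·D = 6x⁴ − 12x³ − 18x². Remainder: −16x³ + 14x² + 84x + 47.
Step 5: lead(−16x³ + 14x² + 84x + 47) ÷ lead(D) = −16x³ ÷ 2x² = −8x. Subtract (−8x)·D = −16x³ + 32x² + 48x. Remainder: −18x² + 36x + 47.
Step 6: lead(−18x² + 36x + 47) ÷ lead(D) = −18x² ÷ 2x² = −9. Subtract (−9)·D = −18x² + 36x + 54. Remainder: −7.

R(x) = −7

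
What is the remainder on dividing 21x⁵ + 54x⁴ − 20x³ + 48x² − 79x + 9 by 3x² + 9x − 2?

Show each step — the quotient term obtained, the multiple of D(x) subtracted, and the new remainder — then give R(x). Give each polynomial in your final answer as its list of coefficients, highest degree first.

R = [-2, -5]

Step 1: lead(21x⁵ + 54x⁴ − 20x³ + 48x² − 79x + 9) ÷ lead(D) = 21x⁵ ÷ 3x² = 7x³. Subtract (7x³)·D = 21x⁵ + 63x⁴ − 14x³. Remainder: −9x⁴ − 6x³ + 48x² − 79x + 9.
Step 2: lead(−9x⁴ − 6x³ + 48x² − 79x + 9) ÷ lead(D) = −9x⁴ ÷ 3x² = −3x². Subtract (−3x²)·D = −9x⁴ − 27x³ + 6x². Remainder: 21x³ + 42x² − 79x + 9.
Step 3: lead(21x³ + 42x² − 79x + 9) ÷ lead(D) = 21x³ ÷ 3x² = 7x. Subtract (7x)·D = 21x³ + 63x² − 14x. Remainder: −21x² − 65x + 9.
Step 4: lead(−21x² − 65x + 9) ÷ lead(D) = −21x² ÷ 3x² = −7. Subtract (−7)·D = −21x² − 63x + 14. Remainder: −2x − 5.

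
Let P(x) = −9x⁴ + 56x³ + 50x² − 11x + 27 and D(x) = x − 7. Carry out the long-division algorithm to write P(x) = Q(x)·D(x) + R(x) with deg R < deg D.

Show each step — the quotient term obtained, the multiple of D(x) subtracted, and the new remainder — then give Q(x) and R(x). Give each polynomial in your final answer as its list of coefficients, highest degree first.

Q = [-9, -7, 1, -4]; R = [-1]

Step 1: lead(−9x⁴ + 56x³ + 50x² − 11x + 27) ÷ lead(D) = −9x⁴ ÷ x = −9x³. Subtract (−9x³)·D = −9x⁴ + 63x³. Remainder: −7x³ + 50x² − 11x + 27.
Step 2: lead(−7x³ + 50x² − 11x + 27) ÷ lead(D) = −7x³ ÷ x = −7x². Subtract (−7x²)·D = −7x³ + 49x². Remainder: x² − 11x + 27.
Step 3: lead(x² − 11x + 27) ÷ lead(D) = x² ÷ x = x. Subtract (x)·D = x² − 7x. Remainder: −4x + 27.
Step 4: lead(−4x + 27) ÷ lead(D) = −4x ÷ x = −4. Subtract (−4)·D = −4x + 28. Remainder: −1.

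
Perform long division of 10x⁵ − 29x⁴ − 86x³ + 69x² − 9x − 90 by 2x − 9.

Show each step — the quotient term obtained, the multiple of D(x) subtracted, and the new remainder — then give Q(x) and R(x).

Step 1: lead(10x⁵ − 29x⁴ − 86x³ + 69x² − 9x − 90) ÷ lead(D) = 10x⁵ ÷ 2x = 5x⁴. Subtract (5x⁴)·D = 10x⁵ − 45x⁴. Remainder: 16x⁴ − 86x³ + 69x² − 9x − 90.
Step 2: lead(16x⁴ − 86x³ + 69x² − 9x − 90) ÷ lead(D) = 16x⁴ ÷ 2x = 8x³. Subtract (8x³)·D = 16x⁴ − 72x³. Remainder: −14x³ + 69x² − 9x − 90.
Step 3: lead(−14x³ + 69x² − 9x − 90) ÷ lead(D) = −14x³ ÷ 2x = −7x². Subtract (−7x²)·D = −14x³ + 63x². Remainder: 6x² − 9x − 90.
Step 4: lead(6x² − 9x − 90) ÷ lead(D) = 6x² ÷ 2x = 3x. Subtract (3x)·D = 6x² − 27x. Remainder: 18x − 90.
Step 5: lead(18x − 90) ÷ lead(D) = 18x ÷ 2x = 9. Subtract (9)·D = 18x − 81. Remainder: −9.

Q(x) = 5x⁴ + 8x³ − 7x² + 3x + 9; R(x) = −9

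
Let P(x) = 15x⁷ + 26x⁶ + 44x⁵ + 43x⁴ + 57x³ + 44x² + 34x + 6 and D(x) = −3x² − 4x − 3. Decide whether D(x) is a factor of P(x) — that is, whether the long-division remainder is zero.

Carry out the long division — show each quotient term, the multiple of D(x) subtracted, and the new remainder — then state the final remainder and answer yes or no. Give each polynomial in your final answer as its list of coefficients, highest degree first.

Step 1: lead(15x⁷ + 26x⁶ + 44x⁵ + 43x⁴ + 57x³ + 44x² + 34x + 6) ÷ lead(D) = 15x⁷ ÷ −3x² = −5x⁵. Subtract (−5x⁵)·D = 15x⁷ + 20x⁶ + 15x⁵. Remainder: 6x⁶ + 29x⁵ + 43x⁴ + 57x³ + 44x² + 34x + 6.
Step 2: lead(6x⁶ + 29x⁵ + 43x⁴ + 57x³ + 44x² + 34x + 6) ÷ lead(D) = 6x⁶ ÷ −3x² = −2x⁴. Subtract (−2x⁴)·D = 6x⁶ + 8x⁵ + 6x⁴. Remainder: 21x⁵ + 37x⁴ + 57x³ + 44x² + 34x + 6.
Step 3: lead(21x⁵ + 37x⁴ + 57x³ + 44x² + 34x + 6) ÷ lead(D) = 21x⁵ ÷ −3x² = −7x³. Subtract (−7x³)·D = 21x⁵ + 28x⁴ + 21x³. Remainder: 9x⁴ + 36x³ + 44x² + 34x + 6.
Step 4: lead(9x⁴ + 36x³ + 44x² + 34x + 6) ÷ lead(D) = 9x⁴ ÷ −3x² = −3x². Subtract (−3x²)·D = 9x⁴ + 12x³ + 9x². Remainder: 24x³ + 35x² + 34x + 6.
Step 5: lead(24x³ + 35x² + 34x + 6) ÷ lead(D) = 24x³ ÷ −3x² = −8x. Subtract (−8x)·D = 24x³ + 32x² + 24x. Remainder: 3x² + 10x + 6.
Step 6: lead(3x² + 10x + 6) ÷ lead(D) = 3x² ÷ −3x² = −1. Subtract (−1)·D = 3x² + 4x + 3. Remainder: 6x + 3.

R = [6, 3], so D(x) is not a factor of P(x). no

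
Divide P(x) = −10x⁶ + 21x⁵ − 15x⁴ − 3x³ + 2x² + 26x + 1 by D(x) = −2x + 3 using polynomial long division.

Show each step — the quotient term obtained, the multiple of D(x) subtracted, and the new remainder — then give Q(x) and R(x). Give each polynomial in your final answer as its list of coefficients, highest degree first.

Step 1: lead(−10x⁶ + 21x⁵ − 15x⁴ − 3x³ + 2x² + 26x + 1) ÷ lead(D) = −10x⁶ ÷ −2x = 5x⁵. Subtract (5x⁵)·D = −10x⁶ + 15x⁵. Remainder: 6x⁵ − 15x⁴ − 3x³ + 2x² + 26x + 1.
Step 2: lead(6x⁵ − 15x⁴ − 3x³ + 2x² + 26x + 1) ÷ lead(D) = 6x⁵ ÷ −2x = −3x⁴. Subtract (−3x⁴)·D = 6x⁵ − 9x⁴. Remainder: −6x⁴ − 3x³ + 2x² + 26x + 1.
Step 3: lead(−6x⁴ − 3x³ + 2x² + 26x + 1) ÷ lead(D) = −6x⁴ ÷ −2x = 3x³. Subtract (3x³)·D = −6x⁴ + 9x³. Remainder: −12x³ + 2x² + 26x + 1.
Step 4: lead(−12x³ + 2x² + 26x + 1) ÷ lead(D) = −12x³ ÷ −2x = 6x². Subtract (6x²)·D = −12x³ + 18x². Remainder: −16x² + 26x + 1.
Step 5: lead(−16x² + 26x + 1) ÷ lead(D) = −16x² ÷ −2x = 8x. Subtract (8x)·D = −16x² + 24x. Remainder: 2x + 1.
Step 6: lead(2x + 1) ÷ lead(D) = 2x ÷ −2x = −1. Subtract (−1)·D = 2x − 3. Remainder: 4.

Q = [5, -3, 3, 6, 8, -1]; R = [4]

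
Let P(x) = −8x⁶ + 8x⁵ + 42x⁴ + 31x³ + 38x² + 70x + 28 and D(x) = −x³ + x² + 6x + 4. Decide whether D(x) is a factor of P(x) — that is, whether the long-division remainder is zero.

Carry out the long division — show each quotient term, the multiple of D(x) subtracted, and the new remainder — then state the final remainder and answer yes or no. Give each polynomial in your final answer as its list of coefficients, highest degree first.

R = [-5, 4, 0], so D(x) is not a factor of P(x). no

Step 1: lead(−8x⁶ + 8x⁵ + 42x⁴ + 31x³ + 38x² + 70x + 28) ÷ lead(D) = −8x⁶ ÷ −x³ = 8x³. Subtract (8x³)·D = −8x⁶ + 8x⁵ + 48x⁴ + 32x³. Remainder: −6x⁴ − x³ + 38x² + 70x + 28.
Step 2: lead(−6x⁴ − x³ + 38x² + 70x + 28) ÷ lead(D) = −6x⁴ ÷ −x³ = 6x. Subtract (6x)·D = −6x⁴ + 6x³ + 36x² + 24x. Remainder: −7x³ + 2x² + 46x + 28.
Step 3: lead(−7x³ + 2x² + 46x + 28) ÷ lead(D) = −7x³ ÷ −x³ = 7. Subtract (7)·D = −7x³ + 7x² + 42x + 28. Remainder: −5x² + 4x.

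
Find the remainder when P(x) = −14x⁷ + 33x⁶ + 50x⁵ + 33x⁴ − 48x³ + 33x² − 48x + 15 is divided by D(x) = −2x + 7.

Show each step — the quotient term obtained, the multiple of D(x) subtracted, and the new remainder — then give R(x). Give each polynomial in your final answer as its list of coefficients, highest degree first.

R = [-6]

Step 1: lead(−14x⁷ + 33x⁶ + 50x⁵ + 33x⁴ − 48x³ + 33x² − 48x + 15) ÷ lead(D) = −14x⁷ ÷ −2x = 7x⁶. Subtract (7x⁶)·D = −14x⁷ + 49x⁶. Remainder: −16x⁶ + 50x⁵ + 33x⁴ − 48x³ + 33x² − 48x + 15.
Step 2: lead(−16x⁶ + 50x⁵ + 33x⁴ − 48x³ + 33x² − 48x + 15) ÷ lead(D) = −16x⁶ ÷ −2x = 8x⁵. Subtract (8x⁵)·D = −16x⁶ + 56x⁵. Remainder: −6x⁵ + 33x⁴ − 48x³ + 33x² − 48x + 15.
Step 3: lead(−6x⁵ + 33x⁴ − 48x³ + 33x² − 48x + 15) ÷ lead(D) = −6x⁵ ÷ −2x = 3x⁴. Subtract (3x⁴)·D = −6x⁵ + 21x⁴. Remainder: 12x⁴ − 48x³ + 33x² − 48x + 15.
Step 4: lead(12x⁴ − 48x³ + 33x² − 48x + 15) ÷ lead(D) = 12x⁴ ÷ −2x = −6x³. Subtract (−6x³)·D = 12x⁴ − 42x³. Remainder: −6x³ + 33x² − 48x + 15.
Step 5: lead(−6x³ + 33x² − 48x + 15) ÷ lead(D) = −6x³ ÷ −2x = 3x². Subtract (3x²)·D = −6x³ + 21x². Remainder: 12x² − 48x + 15.
Step 6: lead(12x² − 48x + 15) ÷ lead(D) = 12x² ÷ −2x = −6x. Subtract (−6x)·D = 12x² − 42x. Remainder: −6x + 15.
Step 7: lead(−6x + 15) ÷ lead(D) = −6x ÷ −2x = 3. Subtract (3)·D = −6x + 21. Remainder: −6.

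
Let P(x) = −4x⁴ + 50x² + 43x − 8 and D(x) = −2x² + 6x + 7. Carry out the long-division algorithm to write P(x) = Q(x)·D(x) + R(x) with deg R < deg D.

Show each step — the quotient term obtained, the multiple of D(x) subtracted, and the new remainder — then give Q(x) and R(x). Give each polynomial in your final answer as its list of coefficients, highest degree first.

Step 1: lead(−4x⁴ + 50x² + 43x − 8) ÷ lead(D) = −4x⁴ ÷ −2x² = 2x². Subtract (2x²)·D = −4x⁴ + 12x³ + 14x². Remainder: −12x³ + 36x² + 43x − 8.
Step 2: lead(−12x³ + 36x² + 43x − 8) ÷ lead(D) = −12x³ ÷ −2x² = 6x. Subtract (6x)·D = −12x³ + 36x² + 42x. Remainder: x − 8.

Q = [2, 6, 0]; R = [1, -8]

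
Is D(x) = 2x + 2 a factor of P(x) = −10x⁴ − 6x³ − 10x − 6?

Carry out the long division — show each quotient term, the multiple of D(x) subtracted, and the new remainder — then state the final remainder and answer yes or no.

R(x) = 0, so D(x) is a factor of P(x). yes

Step 1: lead(−10x⁴ − 6x³ − 10x − 6) ÷ lead(D) = −10x⁴ ÷ 2x = −5x³. Subtract (−5x³)·D = −10x⁴ − 10x³. Remainder: 4x³ − 10x − 6.
Step 2: lead(4x³ − 10x − 6) ÷ lead(D) = 4x³ ÷ 2x = 2x². Subtract (2x²)·D = 4x³ + 4x². Remainder: −4x² − 10x − 6.
Step 3: lead(−4x² − 10x − 6) ÷ lead(D) = −4x² ÷ 2x = −2x. Subtract (−2x)·D = −4x² − 4x. Remainder: −6x − 6.
Step 4: lead(−6x − 6) ÷ lead(D) = −6x ÷ 2x = −3. Subtract (−3)·D = −6x − 6. Remainder: 0.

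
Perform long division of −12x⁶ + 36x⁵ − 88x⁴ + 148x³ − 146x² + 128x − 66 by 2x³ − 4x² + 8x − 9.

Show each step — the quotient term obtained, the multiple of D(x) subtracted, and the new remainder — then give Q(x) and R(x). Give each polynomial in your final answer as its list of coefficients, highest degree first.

Step 1: lead(−12x⁶ + 36x⁵ − 88x⁴ + 148x³ − 146x² + 128x − 66) ÷ lead(D) = −12x⁶ ÷ 2x³ = −6x³. Subtract (−6x³)·D = −12x⁶ + 24x⁵ − 48x⁴ + 54x³. Remainder: 12x⁵ − 40x⁴ + 94x³ − 146x² + 128x − 66.
Step 2: lead(12x⁵ − 40x⁴ + 94x³ − 146x² + 128x − 66) ÷ lead(D) = 12x⁵ ÷ 2x³ = 6x². Subtract (6x²)·D = 12x⁵ − 24x⁴ + 48x³ − 54x². Remainder: −16x⁴ + 46x³ − 92x² + 128x − 66.
Step 3: lead(−16x⁴ + 46x³ − 92x² + 128x − 66) ÷ lead(D) = −16x⁴ ÷ 2x³ = −8x. Subtract (−8x)·D = −16x⁴ + 32x³ − 64x² + 72x. Remainder: 14x³ − 28x² + 56x − 66.
Step 4: lead(14x³ − 28x² + 56x − 66) ÷ lead(D) = 14x³ ÷ 2x³ = 7. Subtract (7)·D = 14x³ − 28x² + 56x − 63. Remainder: −3.

Q = [-6, 6, -8, 7]; R = [-3]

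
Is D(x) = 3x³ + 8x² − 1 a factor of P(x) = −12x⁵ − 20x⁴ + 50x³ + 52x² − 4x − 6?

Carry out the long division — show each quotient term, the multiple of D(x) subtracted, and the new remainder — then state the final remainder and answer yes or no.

R(x) = 0, so D(x) is a factor of P(x). yes

Step 1: lead(−12x⁵ − 20x⁴ + 50x³ + 52x² − 4x − 6) ÷ lead(D) = −12x⁵ ÷ 3x³ = −4x². Subtract (−4x²)·D = −12x⁵ − 32x⁴ + 4x². Remainder: 12x⁴ + 50x³ + 48x² − 4x − 6.
Step 2: lead(12x⁴ + 50x³ + 48x² − 4x − 6) ÷ lead(D) = 12x⁴ ÷ 3x³ = 4x. Subtract (4x)·D = 12x⁴ + 32x³ − 4x. Remainder: 18x³ + 48x² − 6.
Step 3: lead(18x³ + 48x² − 6) ÷ lead(D) = 18x³ ÷ 3x³ = 6. Subtract (6)·D = 18x³ + 48x² − 6. Remainder: 0.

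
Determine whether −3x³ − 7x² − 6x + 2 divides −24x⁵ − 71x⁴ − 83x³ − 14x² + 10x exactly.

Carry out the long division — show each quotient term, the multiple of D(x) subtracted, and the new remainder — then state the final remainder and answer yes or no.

Step 1: lead(−24x⁵ − 71x⁴ − 83x³ − 14x² + 10x) ÷ lead(D) = −24x⁵ ÷ −3x³ = 8x². Subtract (8x²)·D = −24x⁵ − 56x⁴ − 48x³ + 16x². Remainder: −15x⁴ − 35x³ − 30x² + 10x.
Step 2: lead(−15x⁴ − 35x³ − 30x² + 10x) ÷ lead(D) = −15x⁴ ÷ −3x³ = 5x. Subtract (5x)·D = −15x⁴ − 35x³ − 30x² + 10x. Remainder: 0.

R(x) = 0, so D(x) is a factor of P(x). yes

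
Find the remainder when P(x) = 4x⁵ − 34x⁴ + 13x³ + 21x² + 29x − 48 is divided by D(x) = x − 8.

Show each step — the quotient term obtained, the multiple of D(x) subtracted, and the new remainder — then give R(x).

Step 1: lead(4x⁵ − 34x⁴ + 13x³ + 21x² + 29x − 48) ÷ lead(D) = 4x⁵ ÷ x = 4x⁴. Subtract (4x⁴)·D = 4x⁵ − 32x⁴. Remainder: −2x⁴ + 13x³ + 21x² + 29x − 48.
Step 2: lead(−2x⁴ + 13x³ + 21x² + 29x − 48) ÷ lead(D) = −2x⁴ ÷ x = −2x³. Subtract (−2x³)·D = −2x⁴ + 16x³. Remainder: −3x³ + 21x² + 29x − 48.
Step 3: lead(−3x³ + 21x² + 29x − 48) ÷ lead(D) = −3x³ ÷ x = −3x². Subtract (−3x²)·D = −3x³ + 24x². Remainder: −3x² + 29x − 48.
Step 4: lead(−3x² + 29x − 48) ÷ lead(D) = −3x² ÷ x = −3x. Subtract (−3x)·D = −3x² + 24x. Remainder: 5x − 48.
Step 5: lead(5x − 48) ÷ lead(D) = 5x ÷ x = 5. Subtract (5)·D = 5x − 40. Remainder: −8.

R(x) = −8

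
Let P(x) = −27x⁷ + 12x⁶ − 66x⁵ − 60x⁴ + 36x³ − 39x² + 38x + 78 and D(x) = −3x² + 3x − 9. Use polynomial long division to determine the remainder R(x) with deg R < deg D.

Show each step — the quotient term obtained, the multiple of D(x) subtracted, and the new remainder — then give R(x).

R(x) = 2x − 3

Step 1: lead(−27x⁷ + 12x⁶ − 66x⁵ − 60x⁴ + 36x³ − 39x² + 38x + 78) ÷ lead(D) = −27x⁷ ÷ −3x² = 9x⁵. Subtract (9x⁵)·D = −27x⁷ + 27x⁶ − 81x⁵. Remainder: −15x⁶ + 15x⁵ − 60x⁴ + 36x³ − 39x² + 38x + 78.
Step 2: lead(−15x⁶ + 15x⁵ − 60x⁴ + 36x³ − 39x² + 38x + 78) ÷ lead(D) = −15x⁶ ÷ −3x² = 5x⁴. Subtract (5x⁴)·D = −15x⁶ + 15x⁵ − 45x⁴. Remainder: −15x⁴ + 36x³ − 39x² + 38x + 78.
Step 3: lead(−15x⁴ + 36x³ − 39x² + 38x + 78) ÷ lead(D) = −15x⁴ ÷ −3x² = 5x². Subtract (5x²)·D = −15x⁴ + 15x³ − 45x². Remainder: 21x³ + 6x² + 38x + 78.
Step 4: lead(21x³ + 6x² + 38x + 78) ÷ lead(D) = 21x³ ÷ −3x² = −7x. Subtract (−7x)·D = 21x³ − 21x² + 63x. Remainder: 27x² − 25x + 78.
Step 5: lead(27x² − 25x + 78) ÷ lead(D) = 27x² ÷ −3x² = −9. Subtract (−9)·D = 27x² − 27x + 81. Remainder: 2x − 3.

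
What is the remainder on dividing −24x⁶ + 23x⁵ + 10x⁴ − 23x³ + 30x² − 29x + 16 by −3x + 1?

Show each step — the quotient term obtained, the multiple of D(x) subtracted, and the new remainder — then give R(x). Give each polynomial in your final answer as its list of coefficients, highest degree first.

Step 1: lead(−24x⁶ + 23x⁵ + 10x⁴ − 23x³ + 30x² − 29x + 16) ÷ lead(D) = −24x⁶ ÷ −3x = 8x⁵. Subtract (8x⁵)·D = −24x⁶ + 8x⁵. Remainder: 15x⁵ + 10x⁴ − 23x³ + 30x² − 29x + 16.
Step 2: lead(15x⁵ + 10x⁴ − 23x³ + 30x² − 29x + 16) ÷ lead(D) = 15x⁵ ÷ −3x = −5x⁴. Subtract (−5x⁴)·D = 15x⁵ − 5x⁴. Remainder: 15x⁴ − 23x³ + 30x² − 29x + 16.
Step 3: lead(15x⁴ − 23x³ + 30x² − 29x + 16) ÷ lead(D) = 15x⁴ ÷ −3x = −5x³. Subtract (−5x³)·D = 15x⁴ − 5x³. Remainder: −18x³ + 30x² − 29x + 16.
Step 4: lead(−18x³ + 30x² − 29x + 16) ÷ lead(D) = −18x³ ÷ −3x = 6x². Subtract (6x²)·D = −18x³ + 6x². Remainder: 24x² − 29x + 16.
Step 5: lead(24x² − 29x + 16) ÷ lead(D) = 24x² ÷ −3x = −8x. Subtract (−8x)·D = 24x² − 8x. Remainder: −21x + 16.
Step 6: lead(−21x + 16) ÷ lead(D) = −21x ÷ −3x = 7. Subtract (7)·D = −21x + 7. Remainder: 9.

R = [9]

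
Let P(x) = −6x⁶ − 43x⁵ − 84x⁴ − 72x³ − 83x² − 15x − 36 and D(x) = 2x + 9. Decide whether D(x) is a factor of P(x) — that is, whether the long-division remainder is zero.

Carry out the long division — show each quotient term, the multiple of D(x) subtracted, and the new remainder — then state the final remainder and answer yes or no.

Step 1: lead(−6x⁶ − 43x⁵ − 84x⁴ − 72x³ − 83x² − 15x − 36) ÷ lead(D) = −6x⁶ ÷ 2x = −3x⁵. Subtract (−3x⁵)·D = −6x⁶ − 27x⁵. Remainder: −16x⁵ − 84x⁴ − 72x³ − 83x² − 15x − 36.
Step 2: lead(−16x⁵ − 84x⁴ − 72x³ − 83x² − 15x − 36) ÷ lead(D) = −16x⁵ ÷ 2x = −8x⁴. Subtract (−8x⁴)·D = −16x⁵ − 72x⁴. Remainder: −12x⁴ − 72x³ − 83x² − 15x − 36.
Step 3: lead(−12x⁴ − 72x³ − 83x² − 15x − 36) ÷ lead(D) = −12x⁴ ÷ 2x = −6x³. Subtract (−6x³)·D = −12x⁴ − 54x³. Remainder: −18x³ − 83x² − 15x − 36.
Step 4: lead(−18x³ − 83x² − 15x − 36) ÷ lead(D) = −18x³ ÷ 2x = −9x². Subtract (−9x²)·D = −18x³ − 81x². Remainder: −2x² − 15x − 36.
Step 5: lead(−2x² − 15x − 36) ÷ lead(D) = −2x² ÷ 2x = −x. Subtract (−x)·D = −2x² − 9x. Remainder: −6x − 36.
Step 6: lead(−6x − 36) ÷ lead(D) = −6x ÷ 2x = −3. Subtract (−3)·D = −6x − 27. Remainder: −9.

R(x) = −9, so D(x) is not a factor of P(x). no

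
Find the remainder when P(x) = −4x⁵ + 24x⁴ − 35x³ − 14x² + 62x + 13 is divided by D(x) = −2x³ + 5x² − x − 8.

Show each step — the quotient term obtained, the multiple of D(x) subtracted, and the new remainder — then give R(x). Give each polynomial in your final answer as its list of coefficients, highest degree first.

R = [5, 5]

Step 1: lead(−4x⁵ + 24x⁴ − 35x³ − 14x² + 62x + 13) ÷ lead(D) = −4x⁵ ÷ −2x³ = 2x². Subtract (2x²)·D = −4x⁵ + 10x⁴ − 2x³ − 16x². Remainder: 14x⁴ − 33x³ + 2x² + 62x + 13.
Step 2: lead(14x⁴ − 33x³ + 2x² + 62x + 13) ÷ lead(D) = 14x⁴ ÷ −2x³ = −7x. Subtract (−7x)·D = 14x⁴ − 35x³ + 7x² + 56x. Remainder: 2x³ − 5x² + 6x + 13.
Step 3: lead(2x³ − 5x² + 6x + 13) ÷ lead(D) = 2x³ ÷ −2x³ = −1. Subtract (−1)·D = 2x³ − 5x² + x + 8. Remainder: 5x + 5.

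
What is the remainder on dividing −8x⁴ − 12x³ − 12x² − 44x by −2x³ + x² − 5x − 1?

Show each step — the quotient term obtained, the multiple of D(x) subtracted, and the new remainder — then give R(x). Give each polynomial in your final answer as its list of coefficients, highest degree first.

Step 1: lead(−8x⁴ − 12x³ − 12x² − 44x) ÷ lead(D) = −8x⁴ ÷ −2x³ = 4x. Subtract (4x)·D = −8x⁴ + 4x³ − 20x² − 4x. Remainder: −16x³ + 8x² − 40x.
Step 2: lead(−16x³ + 8x² − 40x) ÷ lead(D) = −16x³ ÷ −2x³ = 8. Subtract (8)·D = −16x³ + 8x² − 40x − 8. Remainder: 8.

R = [8]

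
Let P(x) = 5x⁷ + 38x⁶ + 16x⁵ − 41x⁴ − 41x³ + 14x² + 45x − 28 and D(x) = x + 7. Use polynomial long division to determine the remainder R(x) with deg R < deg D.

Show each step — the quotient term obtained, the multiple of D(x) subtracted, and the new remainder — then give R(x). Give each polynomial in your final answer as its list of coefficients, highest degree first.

Step 1: lead(5x⁷ + 38x⁶ + 16x⁵ − 41x⁴ − 41x³ + 14x² + 45x − 28) ÷ lead(D) = 5x⁷ ÷ x = 5x⁶. Subtract (5x⁶)·D = 5x⁷ + 35x⁶. Remainder: 3x⁶ + 16x⁵ − 41x⁴ − 41x³ + 14x² + 45x − 28.
Step 2: lead(3x⁶ + 16x⁵ − 41x⁴ − 41x³ + 14x² + 45x − 28) ÷ lead(D) = 3x⁶ ÷ x = 3x⁵. Subtract (3x⁵)·D = 3x⁶ + 21x⁵. Remainder: −5x⁵ − 41x⁴ − 41x³ + 14x² + 45x − 28.
Step 3: lead(−5x⁵ − 41x⁴ − 41x³ + 14x² + 45x − 28) ÷ lead(D) = −5x⁵ ÷ x = −5x⁴. Subtract (−5x⁴)·D = −5x⁵ − 35x⁴. Remainder: −6x⁴ − 41x³ + 14x² + 45x − 28.
Step 4: lead(−6x⁴ − 41x³ + 14x² + 45x − 28) ÷ lead(D) = −6x⁴ ÷ x = −6x³. Subtract (−6x³)·D = −6x⁴ − 42x³. Remainder: x³ + 14x² + 45x − 28.
Step 5: lead(x³ + 14x² + 45x − 28) ÷ lead(D) = x³ ÷ x = x². Subtract (x²)·D = x³ + 7x². Remainder: 7x² + 45x − 28.
Step 6: lead(7x² + 45x − 28) ÷ lead(D) = 7x² ÷ x = 7x. Subtract (7x)·D = 7x² + 49x. Remainder: −4x − 28.
Step 7: lead(−4x − 28) ÷ lead(D) = −4x ÷ x = −4. Subtract (−4)·D = −4x − 28. Remainder: 0.

R = [0]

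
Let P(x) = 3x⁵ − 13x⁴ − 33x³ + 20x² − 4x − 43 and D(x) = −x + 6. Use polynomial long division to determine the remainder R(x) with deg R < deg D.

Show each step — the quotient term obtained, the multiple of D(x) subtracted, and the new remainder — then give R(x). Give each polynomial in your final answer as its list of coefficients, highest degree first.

Step 1: lead(3x⁵ − 13x⁴ − 33x³ + 20x² − 4x − 43) ÷ lead(D) = 3x⁵ ÷ −x = −3x⁴. Subtract (−3x⁴)·D = 3x⁵ − 18x⁴. Remainder: 5x⁴ − 33x³ + 20x² − 4x − 43.
Step 2: lead(5x⁴ − 33x³ + 20x² − 4x − 43) ÷ lead(D) = 5x⁴ ÷ −x = −5x³. Subtract (−5x³)·D = 5x⁴ − 30x³. Remainder: −3x³ + 20x² − 4x − 43.
Step 3: lead(−3x³ + 20x² − 4x − 43) ÷ lead(D) = −3x³ ÷ −x = 3x². Subtract (3x²)·D = −3x³ + 18x². Remainder: 2x² − 4x − 43.
Step 4: lead(2x² − 4x − 43) ÷ lead(D) = 2x² ÷ −x = −2x. Subtract (−2x)·D = 2x² − 12x. Remainder: 8x − 43.
Step 5: lead(8x − 43) ÷ lead(D) = 8x ÷ −x = −8. Subtract (−8)·D = 8x − 48. Remainder: 5.

R = [5]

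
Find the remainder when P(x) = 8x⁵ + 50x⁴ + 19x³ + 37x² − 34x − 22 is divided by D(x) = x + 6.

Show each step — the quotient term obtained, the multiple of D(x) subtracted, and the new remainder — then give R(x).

R(x) = 2

Step 1: lead(8x⁵ + 50x⁴ + 19x³ + 37x² − 34x − 22) ÷ lead(D) = 8x⁵ ÷ x = 8x⁴. Subtract (8x⁴)·D = 8x⁵ + 48x⁴. Remainder: 2x⁴ + 19x³ + 37x² − 34x − 22.
Step 2: lead(2x⁴ + 19x³ + 37x² − 34x − 22) ÷ lead(D) = 2x⁴ ÷ x = 2x³. Subtract (2x³)·D = 2x⁴ + 12x³. Remainder: 7x³ + 37x² − 34x − 22.
Step 3: lead(7x³ + 37x² − 34x − 22) ÷ lead(D) = 7x³ ÷ x = 7x². Subtract (7x²)·D = 7x³ + 42x². Remainder: −5x² − 34x − 22.
Step 4: lead(−5x² − 34x − 22) ÷ lead(D) = −5x² ÷ x = −5x. Subtract (−5x)·D = −5x² − 30x. Remainder: −4x − 22.
Step 5: lead(−4x − 22) ÷ lead(D) = −4x ÷ x = −4. Subtract (−4)·D = −4x − 24. Remainder: 2.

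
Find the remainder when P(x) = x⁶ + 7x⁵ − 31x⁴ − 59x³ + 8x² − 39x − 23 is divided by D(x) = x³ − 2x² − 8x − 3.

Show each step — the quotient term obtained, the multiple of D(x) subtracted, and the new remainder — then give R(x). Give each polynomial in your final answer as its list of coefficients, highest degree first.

R = [7, -6, -5]

Step 1: lead(x⁶ + 7x⁵ − 31x⁴ − 59x³ + 8x² − 39x − 23) ÷ lead(D) = x⁶ ÷ x³ = x³. Subtract (x³)·D = x⁶ − 2x⁵ − 8x⁴ − 3x³. Remainder: 9x⁵ − 23x⁴ − 56x³ + 8x² − 39x − 23.
Step 2: lead(9x⁵ − 23x⁴ − 56x³ + 8x² − 39x − 23) ÷ lead(D) = 9x⁵ ÷ x³ = 9x². Subtract (9x²)·D = 9x⁵ − 18x⁴ − 72x³ − 27x². Remainder: −5x⁴ + 16x³ + 35x² − 39x − 23.
Step 3: lead(−5x⁴ + 16x³ + 35x² − 39x − 23) ÷ lead(D) = −5x⁴ ÷ x³ = −5x. Subtract (−5x)·D = −5x⁴ + 10x³ + 40x² + 15x. Remainder: 6x³ − 5x² − 54x − 23.
Step 4: lead(6x³ − 5x² − 54x − 23) ÷ lead(D) = 6x³ ÷ x³ = 6. Subtract (6)·D = 6x³ − 12x² − 48x − 18. Remainder: 7x² − 6x − 5.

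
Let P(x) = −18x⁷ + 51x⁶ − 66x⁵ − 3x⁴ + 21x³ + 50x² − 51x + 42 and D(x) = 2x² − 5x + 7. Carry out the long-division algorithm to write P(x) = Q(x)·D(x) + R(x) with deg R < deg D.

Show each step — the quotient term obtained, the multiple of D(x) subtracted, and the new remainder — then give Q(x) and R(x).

Q(x) = −9x⁵ + 3x⁴ + 6x³ + 3x² − 3x + 7; R(x) = 5x − 7

Step 1: lead(−18x⁷ + 51x⁶ − 66x⁵ − 3x⁴ + 21x³ + 50x² − 51x + 42) ÷ lead(D) = −18x⁷ ÷ 2x² = −9x⁵. Subtract (−9x⁵)·D = −18x⁷ + 45x⁶ − 63x⁵. Remainder: 6x⁶ − 3x⁵ − 3x⁴ + 21x³ + 50x² − 51x + 42.
Step 2: lead(6x⁶ − 3x⁵ − 3x⁴ + 21x³ + 50x² − 51x + 42) ÷ lead(D) = 6x⁶ ÷ 2x² = 3x⁴. Subtract (3x⁴)·D = 6x⁶ − 15x⁵ + 21x⁴. Remainder: 12x⁵ − 24x⁴ + 21x³ + 50x² − 51x + 42.
Step 3: lead(12x⁵ − 24x⁴ + 21x³ + 50x² − 51x + 42) ÷ lead(D) = 12x⁵ ÷ 2x² = 6x³. Subtract (6x³)·D = 12x⁵ − 30x⁴ + 42x³. Remainder: 6x⁴ − 21x³ + 50x² − 51x + 42.
Step 4: lead(6x⁴ − 21x³ + 50x² − 51x + 42) ÷ lead(D) = 6x⁴ ÷ 2x² = 3x². Subtract (3x²)·D = 6x⁴ − 15x³ + 21x². Remainder: −6x³ + 29x² − 51x + 42.
Step 5: lead(−6x³ + 29x² − 51x + 42) ÷ lead(D) = −6x³ ÷ 2x² = −3x. Subtract (−3x)·D = −6x³ + 15x² − 21x. Remainder: 14x² − 30x + 42.
Step 6: lead(14x² − 30x + 42) ÷ lead(D) = 14x² ÷ 2x² = 7. Subtract (7)·D = 14x² − 35x + 49. Remainder: 5x − 7.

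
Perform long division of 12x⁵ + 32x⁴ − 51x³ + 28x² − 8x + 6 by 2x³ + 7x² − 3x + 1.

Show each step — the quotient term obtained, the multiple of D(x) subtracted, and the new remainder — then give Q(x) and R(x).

Q(x) = 6x² − 5x + 1; R(x) = 5

Step 1: lead(12x⁵ + 32x⁴ − 51x³ + 28x² − 8x + 6) ÷ lead(D) = 12x⁵ ÷ 2x³ = 6x². Subtract (6x²)·D = 12x⁵ + 42x⁴ − 18x³ + 6x². Remainder: −10x⁴ − 33x³ + 22x² − 8x + 6.
Step 2: lead(−10x⁴ − 33x³ + 22x² − 8x + 6) ÷ lead(D) = −10x⁴ ÷ 2x³ = −5x. Subtract (−5x)·D = −10x⁴ − 35x³ + 15x² − 5x. Remainder: 2x³ + 7x² − 3x + 6.
Step 3: lead(2x³ + 7x² − 3x + 6) ÷ lead(D) = 2x³ ÷ 2x³ = 1. Subtract (1)·D = 2x³ + 7x² − 3x + 1. Remainder: 5.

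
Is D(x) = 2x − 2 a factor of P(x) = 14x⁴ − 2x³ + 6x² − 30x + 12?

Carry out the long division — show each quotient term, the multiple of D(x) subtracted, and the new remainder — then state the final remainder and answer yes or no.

R(x) = 0, so D(x) is a factor of P(x). yes

Step 1: lead(14x⁴ − 2x³ + 6x² − 30x + 12) ÷ lead(D) = 14x⁴ ÷ 2x = 7x³. Subtract (7x³)·D = 14x⁴ − 14x³. Remainder: 12x³ + 6x² − 30x + 12.
Step 2: lead(12x³ + 6x² − 30x + 12) ÷ lead(D) = 12x³ ÷ 2x = 6x². Subtract (6x²)·D = 12x³ − 12x². Remainder: 18x² − 30x + 12.
Step 3: lead(18x² − 30x + 12) ÷ lead(D) = 18x² ÷ 2x = 9x. Subtract (9x)·D = 18x² − 18x. Remainder: −12x + 12.
Step 4: lead(−12x + 12) ÷ lead(D) = −12x ÷ 2x = −6. Subtract (−6)·D = −12x + 12. Remainder: 0.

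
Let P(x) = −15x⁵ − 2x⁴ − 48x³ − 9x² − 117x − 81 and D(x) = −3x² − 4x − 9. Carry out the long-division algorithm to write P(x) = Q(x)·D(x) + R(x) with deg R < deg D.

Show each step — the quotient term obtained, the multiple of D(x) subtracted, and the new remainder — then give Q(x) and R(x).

Q(x) = 5x³ − 6x² + 9x + 9; R(x) = 0

Step 1: lead(−15x⁵ − 2x⁴ − 48x³ − 9x² − 117x − 81) ÷ lead(D) = −15x⁵ ÷ −3x² = 5x³. Subtract (5x³)·D = −15x⁵ − 20x⁴ − 45x³. Remainder: 18x⁴ − 3x³ − 9x² − 117x − 81.
Step 2: lead(18x⁴ − 3x³ − 9x² − 117x − 81) ÷ lead(D) = 18x⁴ ÷ −3x² = −6x². Subtract (−6x²)·D = 18x⁴ + 24x³ + 54x². Remainder: −27x³ − 63x² − 117x − 81.
Step 3: lead(−27x³ − 63x² − 117x − 81) ÷ lead(D) = −27x³ ÷ −3x² = 9x. Subtract (9x)·D = −27x³ − 36x² − 81x. Remainder: −27x² − 36x − 81.
Step 4: lead(−27x² − 36x − 81) ÷ lead(D) = −27x² ÷ −3x² = 9. Subtract (9)·D = −27x² − 36x − 81. Remainder: 0.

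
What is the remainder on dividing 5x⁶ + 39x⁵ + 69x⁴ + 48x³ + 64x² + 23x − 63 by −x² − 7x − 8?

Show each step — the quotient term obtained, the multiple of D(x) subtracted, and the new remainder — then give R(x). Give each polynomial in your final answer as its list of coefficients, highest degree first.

R = [-7]

Step 1: lead(5x⁶ + 39x⁵ + 69x⁴ + 48x³ + 64x² + 23x − 63) ÷ lead(D) = 5x⁶ ÷ −x² = −5x⁴. Subtract (−5x⁴)·D = 5x⁶ + 35x⁵ + 40x⁴. Remainder: 4x⁵ + 29x⁴ + 48x³ + 64x² + 23x − 63.
Step 2: lead(4x⁵ + 29x⁴ + 48x³ + 64x² + 23x − 63) ÷ lead(D) = 4x⁵ ÷ −x² = −4x³. Subtract (−4x³)·D = 4x⁵ + 28x⁴ + 32x³. Remainder: x⁴ + 16x³ + 64x² + 23x − 63.
Step 3: lead(x⁴ + 16x³ + 64x² + 23x − 63) ÷ lead(D) = x⁴ ÷ −x² = −x². Subtract (−x²)·D = x⁴ + 7x³ + 8x². Remainder: 9x³ + 56x² + 23x − 63.
Step 4: lead(9x³ + 56x² + 23x − 63) ÷ lead(D) = 9x³ ÷ −x² = −9x. Subtract (−9x)·D = 9x³ + 63x² + 72x. Remainder: −7x² − 49x − 63.
Step 5: lead(−7x² − 49x − 63) ÷ lead(D) = −7x² ÷ −x² = 7. Subtract (7)·D = −7x² − 49x − 56. Remainder: −7.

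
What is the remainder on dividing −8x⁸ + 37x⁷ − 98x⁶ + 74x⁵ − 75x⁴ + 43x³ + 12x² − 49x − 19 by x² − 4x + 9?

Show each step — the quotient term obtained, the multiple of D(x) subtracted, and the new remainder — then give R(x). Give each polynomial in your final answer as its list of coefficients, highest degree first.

R = [-7, 8]

Step 1: lead(−8x⁸ + 37x⁷ − 98x⁶ + 74x⁵ − 75x⁴ + 43x³ + 12x² − 49x − 19) ÷ lead(D) = −8x⁸ ÷ x² = −8x⁶. Subtract (−8x⁶)·D = −8x⁸ + 32x⁷ − 72x⁶. Remainder: 5x⁷ − 26x⁶ + 74x⁵ − 75x⁴ + 43x³ + 12x² − 49x − 19.
Step 2: lead(5x⁷ − 26x⁶ + 74x⁵ − 75x⁴ + 43x³ + 12x² − 49x − 19) ÷ lead(D) = 5x⁷ ÷ x² = 5x⁵. Subtract (5x⁵)·D = 5x⁷ − 20x⁶ + 45x⁵. Remainder: −6x⁶ + 29x⁵ − 75x⁴ + 43x³ + 12x² − 49x − 19.
Step 3: lead(−6x⁶ + 29x⁵ − 75x⁴ + 43x³ + 12x² − 49x − 19) ÷ lead(D) = −6x⁶ ÷ x² = −6x⁴. Subtract (−6x⁴)·D = −6x⁶ + 24x⁵ − 54x⁴. Remainder: 5x⁵ − 21x⁴ + 43x³ + 12x² − 49x − 19.
Step 4: lead(5x⁵ − 21x⁴ + 43x³ + 12x² − 49x − 19) ÷ lead(D) = 5x⁵ ÷ x² = 5x³. Subtract (5x³)·D = 5x⁵ − 20x⁴ + 45x³. Remainder: −x⁴ − 2x³ + 12x² − 49x − 19.
Step 5: lead(−x⁴ − 2x³ + 12x² − 49x − 19) ÷ lead(D) = −x⁴ ÷ x² = −x². Subtract (−x²)·D = −x⁴ + 4x³ − 9x². Remainder: −6x³ + 21x² − 49x − 19.
Step 6: lead(−6x³ + 21x² − 49x − 19) ÷ lead(D) = −6x³ ÷ x² = −6x. Subtract (−6x)·D = −6x³ + 24x² − 54x. Remainder: −3x² + 5x − 19.
Step 7: lead(−3x² + 5x − 19) ÷ lead(D) = −3x² ÷ x² = −3. Subtract (−3)·D = −3x² + 12x − 27. Remainder: −7x + 8.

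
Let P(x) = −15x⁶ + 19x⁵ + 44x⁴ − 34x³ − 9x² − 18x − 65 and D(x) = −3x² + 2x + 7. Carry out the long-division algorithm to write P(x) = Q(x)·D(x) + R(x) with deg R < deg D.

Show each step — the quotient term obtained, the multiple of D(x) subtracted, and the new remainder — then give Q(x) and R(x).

Step 1: lead(−15x⁶ + 19x⁵ + 44x⁴ − 34x³ − 9x² − 18x − 65) ÷ lead(D) = −15x⁶ ÷ −3x² = 5x⁴. Subtract (5x⁴)·D = −15x⁶ + 10x⁵ + 35x⁴. Remainder: 9x⁵ + 9x⁴ − 34x³ − 9x² − 18x − 65.
Step 2: lead(9x⁵ + 9x⁴ − 34x³ − 9x² − 18x − 65) ÷ lead(D) = 9x⁵ ÷ −3x² = −3x³. Subtract (−3x³)·D = 9x⁵ − 6x⁴ − 21x³. Remainder: 15x⁴ − 13x³ − 9x² − 18x − 65.
Step 3: lead(15x⁴ − 13x³ − 9x² − 18x − 65) ÷ lead(D) = 15x⁴ ÷ −3x² = −5x². Subtract (−5x²)·D = 15x⁴ − 10x³ − 35x². Remainder: −3x³ + 26x² − 18x − 65.
Step 4: lead(−3x³ + 26x² − 18x − 65) ÷ lead(D) = −3x³ ÷ −3x² = x. Subtract (x)·D = −3x³ + 2x² + 7x. Remainder: 24x² − 25x − 65.
Step 5: lead(24x² − 25x − 65) ÷ lead(D) = 24x² ÷ −3x² = −8. Subtract (−8)·D = 24x² − 16x − 56. Remainder: −9x − 9.

Q(x) = 5x⁴ − 3x³ − 5x² + x − 8; R(x) = −9x − 9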